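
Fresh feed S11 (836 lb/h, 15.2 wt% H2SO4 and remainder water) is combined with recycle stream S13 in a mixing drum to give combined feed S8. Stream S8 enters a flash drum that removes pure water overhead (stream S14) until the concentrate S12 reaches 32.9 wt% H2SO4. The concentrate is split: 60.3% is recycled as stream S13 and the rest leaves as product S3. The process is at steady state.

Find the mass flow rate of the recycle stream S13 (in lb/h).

Overall H2SO4 balance (none leaves overhead): H2SO4 in fresh feed = H2SO4 in product, i.e. 836×0.152 = (1−0.603)·S12·0.329.
S12 = 127.07/(0.329×0.397) = 972.89 lb/h.
Recycle S13 = 0.603×972.89 = 586.65 lb/h.

586.7 lb/h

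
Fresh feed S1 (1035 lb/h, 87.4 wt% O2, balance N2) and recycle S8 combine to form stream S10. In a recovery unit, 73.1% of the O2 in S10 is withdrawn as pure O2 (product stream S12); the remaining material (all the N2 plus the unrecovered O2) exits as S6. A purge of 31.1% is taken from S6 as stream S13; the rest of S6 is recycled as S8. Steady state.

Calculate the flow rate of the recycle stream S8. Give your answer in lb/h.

N2 enters only via S1 and leaves only via the purge: 1035×0.126 = 0.311×(N2 in S6), and the recovery unit passes all N2, so N2 in S10 = N2 in S6 = 419.32 lb/h.
O2 in S10: m_A = 1035×0.874 + (1−0.311)·(1−0.731)·m_A, so m_A = 904.59/0.8147 = 1110.4 lb/h.
S6 = (1−0.731)×1110.4 + 419.32 = 718.02 lb/h.
Recycle S8 = (1−0.311)×718.02 = 494.72 lb/h.

494.7 lb/h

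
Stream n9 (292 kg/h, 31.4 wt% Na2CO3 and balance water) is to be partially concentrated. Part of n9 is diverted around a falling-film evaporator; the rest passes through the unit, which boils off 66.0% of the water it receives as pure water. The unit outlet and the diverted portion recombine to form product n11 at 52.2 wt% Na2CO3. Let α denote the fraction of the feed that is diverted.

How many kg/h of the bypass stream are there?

All 292×0.314 = 91.688 kg/h of Na2CO3 reaches n11, so n11 = 91.688/0.522 = 175.65 kg/h and vapour = 116.35 kg/h.
The evaporator receives (1−α)·292 of feed at 0.686 water and removes 0.660 of that water:
0.660×0.686×(1−α)×292 = 116.35
(1−α) = 116.35/132.21 = 0.8801;  α = 0.1199.
Bypass flow = 0.1199×292 = 35.015 kg/h.

35.02 kg/h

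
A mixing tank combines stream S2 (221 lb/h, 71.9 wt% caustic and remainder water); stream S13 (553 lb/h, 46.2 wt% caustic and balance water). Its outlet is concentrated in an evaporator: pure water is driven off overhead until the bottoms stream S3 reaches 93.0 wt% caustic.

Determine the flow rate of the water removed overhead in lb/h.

328.4 lb/h

caustic entering = 221×0.719 + 553×0.462 = 414.38 lb/h.
All caustic reports to S3, so S3 = 414.38/0.930 = 445.58 lb/h.
Total feed = 774 lb/h; overhead = 774 − 445.58 = 328.42 lb/h.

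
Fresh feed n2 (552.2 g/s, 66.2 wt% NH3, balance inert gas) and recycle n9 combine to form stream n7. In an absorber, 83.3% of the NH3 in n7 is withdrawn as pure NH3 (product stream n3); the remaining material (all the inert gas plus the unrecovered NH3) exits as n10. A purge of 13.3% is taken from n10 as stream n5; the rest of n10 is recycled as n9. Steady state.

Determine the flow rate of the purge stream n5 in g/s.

196.1 g/s

inert gas enters only via n2 and leaves only via the purge: 552.2×0.338 = 0.133×(inert gas in n10), and the absorber passes all inert gas, so inert gas in n7 = inert gas in n10 = 1403.3 g/s.
NH3 in n7: m_A = 552.2×0.662 + (1−0.133)·(1−0.833)·m_A, so m_A = 365.56/0.8552 = 427.45 g/s.
n10 = (1−0.833)×427.45 + 1403.3 = 1474.7 g/s.
Purge n5 = 0.133×1474.7 = 196.14 g/s.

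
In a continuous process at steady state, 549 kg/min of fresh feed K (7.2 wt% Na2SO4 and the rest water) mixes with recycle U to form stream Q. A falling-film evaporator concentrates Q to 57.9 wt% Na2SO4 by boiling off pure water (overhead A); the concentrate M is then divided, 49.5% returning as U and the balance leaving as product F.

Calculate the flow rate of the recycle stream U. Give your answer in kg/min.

66.92 kg/min

Overall Na2SO4 balance (none leaves overhead): Na2SO4 in fresh feed = Na2SO4 in product, i.e. 549×0.072 = (1−0.495)·M·0.579.
M = 39.528/(0.579×0.505) = 135.19 kg/min.
Recycle U = 0.495×135.19 = 66.918 kg/min.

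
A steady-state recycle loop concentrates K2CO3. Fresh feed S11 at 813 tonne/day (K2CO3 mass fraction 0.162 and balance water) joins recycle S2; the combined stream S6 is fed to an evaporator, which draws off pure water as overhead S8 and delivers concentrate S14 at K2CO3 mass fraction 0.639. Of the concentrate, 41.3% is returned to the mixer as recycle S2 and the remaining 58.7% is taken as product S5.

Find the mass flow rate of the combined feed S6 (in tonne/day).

958 tonne/day

Overall K2CO3 balance (none leaves overhead): K2CO3 in fresh feed = K2CO3 in product, i.e. 813×0.162 = (1−0.413)·S14·0.639.
S14 = 131.71/(0.639×0.587) = 351.13 tonne/day.
Recycle S2 = 0.413×351.13 = 145.02 tonne/day.
Combined feed S6 = 813 + 145.02 = 958.02 tonne/day.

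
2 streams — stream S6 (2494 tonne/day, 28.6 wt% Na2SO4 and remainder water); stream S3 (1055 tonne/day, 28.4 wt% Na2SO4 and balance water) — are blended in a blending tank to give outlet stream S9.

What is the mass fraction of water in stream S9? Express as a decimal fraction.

0.715

Total flow out = 2494 + 1055 = 3549 tonne/day.
water in = 2494×0.714 + 1055×0.716 = 2536.1 tonne/day.
water mass fraction in S9 = 2536.1/3549 = 0.715.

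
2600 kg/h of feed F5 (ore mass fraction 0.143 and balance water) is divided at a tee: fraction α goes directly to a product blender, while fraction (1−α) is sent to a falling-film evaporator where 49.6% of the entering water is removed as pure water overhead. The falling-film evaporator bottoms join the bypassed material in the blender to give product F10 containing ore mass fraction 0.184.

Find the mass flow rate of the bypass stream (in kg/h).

All 2600×0.143 = 371.8 kg/h of ore reaches F10, so F10 = 371.8/0.184 = 2020.7 kg/h and vapour = 579.35 kg/h.
The evaporator receives (1−α)·2600 of feed at 0.857 water and removes 0.496 of that water:
0.496×0.857×(1−α)×2600 = 579.35
(1−α) = 579.35/1105.2 = 0.5242;  α = 0.4758.
Bypass flow = 0.4758×2600 = 1237.1 kg/h.

1237 kg/h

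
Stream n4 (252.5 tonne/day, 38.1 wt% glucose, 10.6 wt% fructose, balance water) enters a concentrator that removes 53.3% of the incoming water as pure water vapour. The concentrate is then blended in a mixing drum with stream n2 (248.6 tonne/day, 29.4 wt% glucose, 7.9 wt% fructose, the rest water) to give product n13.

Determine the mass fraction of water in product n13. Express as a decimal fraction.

Vapour removed = 0.533×0.513×252.5 = 69.041 tonne/day; concentrate = 183.46 tonne/day.
water reaching the mixer = 60.492 (from concentrate) + 248.6×0.627 = 216.36 tonne/day.
Product flow = 183.46 + 248.6 = 432.06 tonne/day; water fraction = 0.501.

0.501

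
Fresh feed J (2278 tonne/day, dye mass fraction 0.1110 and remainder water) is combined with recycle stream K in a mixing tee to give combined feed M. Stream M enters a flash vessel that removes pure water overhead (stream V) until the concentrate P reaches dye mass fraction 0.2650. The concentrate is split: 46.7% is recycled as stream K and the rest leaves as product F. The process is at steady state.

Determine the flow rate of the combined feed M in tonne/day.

3114 tonne/day

Overall dye balance (none leaves overhead): dye in fresh feed = dye in product, i.e. 2278×0.111 = (1−0.467)·P·0.265.
P = 252.86/(0.265×0.533) = 1790.2 tonne/day.
Recycle K = 0.467×1790.2 = 836.03 tonne/day.
Combined feed M = 2278 + 836.03 = 3114 tonne/day.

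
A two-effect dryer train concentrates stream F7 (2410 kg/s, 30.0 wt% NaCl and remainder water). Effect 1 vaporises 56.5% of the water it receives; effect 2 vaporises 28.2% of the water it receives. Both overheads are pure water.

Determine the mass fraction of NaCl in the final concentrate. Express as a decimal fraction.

water in feed = 2410×0.700 = 1687 kg/s.
After stage 1: water left = (1−0.565)×1687 = 733.85; stream total = 1456.8 kg/s.
After stage 2: water left = (1−0.282)×733.85 = 526.9; final concentrate = 1249.9 kg/s.
NaCl fraction = 723/1249.9 = 0.5784.

0.5784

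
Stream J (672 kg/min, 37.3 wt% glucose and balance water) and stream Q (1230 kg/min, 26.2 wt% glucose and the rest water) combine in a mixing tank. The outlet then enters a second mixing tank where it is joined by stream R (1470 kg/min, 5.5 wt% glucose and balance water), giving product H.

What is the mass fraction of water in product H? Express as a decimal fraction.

Overall, product flow = 3372 kg/min.
water in = 672×0.627 + 1230×0.738 + 1470×0.945 = 2718.2 kg/min.
water fraction in H = 0.8061.

0.8061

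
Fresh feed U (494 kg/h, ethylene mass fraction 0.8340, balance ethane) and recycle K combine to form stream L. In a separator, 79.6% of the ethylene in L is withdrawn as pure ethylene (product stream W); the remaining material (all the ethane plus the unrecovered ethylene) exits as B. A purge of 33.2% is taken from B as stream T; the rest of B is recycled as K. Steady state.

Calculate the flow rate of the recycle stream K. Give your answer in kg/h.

ethane enters only via U and leaves only via the purge: 494×0.166 = 0.332×(ethane in B), and the separator passes all ethane, so ethane in L = ethane in B = 247 kg/h.
ethylene in L: m_A = 494×0.834 + (1−0.332)·(1−0.796)·m_A, so m_A = 412/0.8637 = 477 kg/h.
B = (1−0.796)×477 + 247 = 344.31 kg/h.
Recycle K = (1−0.332)×344.31 = 230 kg/h.

230 kg/h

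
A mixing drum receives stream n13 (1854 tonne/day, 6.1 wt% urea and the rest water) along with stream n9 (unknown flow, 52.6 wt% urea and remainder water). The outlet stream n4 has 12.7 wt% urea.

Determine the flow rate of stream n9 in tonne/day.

306.7 tonne/day

Let n9 be the unknown flow. Total out = 1854 + n9.
urea balance: 113.09 + 0.526·n9 = 0.127·(1854 + n9)
(0.526 − 0.127)·n9 = 0.127×1854 − 113.09 = 122.36
n9 = 122.36 / 0.399 = 306.68 tonne/day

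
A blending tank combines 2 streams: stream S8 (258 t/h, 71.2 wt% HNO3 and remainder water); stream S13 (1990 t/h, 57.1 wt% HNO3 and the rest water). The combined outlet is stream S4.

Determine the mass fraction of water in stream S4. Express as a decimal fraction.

0.413

Total flow out = 258 + 1990 = 2248 t/h.
water in = 258×0.288 + 1990×0.429 = 928.01 t/h.
water mass fraction in S4 = 928.01/2248 = 0.413.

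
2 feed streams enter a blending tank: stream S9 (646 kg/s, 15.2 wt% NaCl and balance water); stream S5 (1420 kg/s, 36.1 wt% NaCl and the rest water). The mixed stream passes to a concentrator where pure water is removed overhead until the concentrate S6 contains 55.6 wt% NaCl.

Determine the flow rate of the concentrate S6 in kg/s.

1099 kg/s

NaCl entering = 646×0.152 + 1420×0.361 = 610.81 kg/s.
All NaCl reports to S6, so S6 = 610.81/0.556 = 1098.6 kg/s.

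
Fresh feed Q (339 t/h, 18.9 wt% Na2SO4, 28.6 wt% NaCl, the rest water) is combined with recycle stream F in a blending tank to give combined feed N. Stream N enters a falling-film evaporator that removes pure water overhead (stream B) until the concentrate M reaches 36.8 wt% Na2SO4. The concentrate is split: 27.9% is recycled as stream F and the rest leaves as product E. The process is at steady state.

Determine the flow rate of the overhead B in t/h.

Overall Na2SO4 balance (none leaves overhead): Na2SO4 in fresh feed = Na2SO4 in product, i.e. 339×0.189 = (1−0.279)·M·0.368.
M = 64.071/(0.368×0.721) = 241.48 t/h.
Recycle F = 0.279×241.48 = 67.372 t/h.
Combined feed N = 339 + 67.372 = 406.37 t/h.
Overhead B = N − M = 406.37 − 241.48 = 164.89 t/h.

164.9 t/h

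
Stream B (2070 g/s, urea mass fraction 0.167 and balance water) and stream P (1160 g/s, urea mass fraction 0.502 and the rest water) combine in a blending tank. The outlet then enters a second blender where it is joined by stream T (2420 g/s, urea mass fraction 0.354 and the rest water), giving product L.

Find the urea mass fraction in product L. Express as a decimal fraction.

Overall, product flow = 5650 g/s.
urea in = 2070×0.167 + 1160×0.502 + 2420×0.354 = 1784.7 g/s.
urea fraction in L = 0.316.

0.316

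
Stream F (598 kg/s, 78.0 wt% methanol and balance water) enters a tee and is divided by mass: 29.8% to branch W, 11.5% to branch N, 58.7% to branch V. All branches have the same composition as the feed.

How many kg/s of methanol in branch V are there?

273.8 kg/s

Branch V total = 0.587×598 = 351.03 kg/s.
methanol in V = 0.780×351.03 = 273.8 kg/s.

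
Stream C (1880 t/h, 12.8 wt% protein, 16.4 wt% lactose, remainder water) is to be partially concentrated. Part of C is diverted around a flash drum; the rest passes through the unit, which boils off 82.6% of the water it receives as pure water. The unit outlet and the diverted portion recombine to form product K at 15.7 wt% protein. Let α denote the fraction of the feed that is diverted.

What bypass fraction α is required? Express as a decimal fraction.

All 1880×0.128 = 240.64 t/h of protein reaches K, so K = 240.64/0.157 = 1532.7 t/h and vapour = 347.26 t/h.
The evaporator receives (1−α)·1880 of feed at 0.708 water and removes 0.826 of that water:
0.826×0.708×(1−α)×1880 = 347.26
(1−α) = 347.26/1099.4 = 0.3159;  α = 0.6841.

0.684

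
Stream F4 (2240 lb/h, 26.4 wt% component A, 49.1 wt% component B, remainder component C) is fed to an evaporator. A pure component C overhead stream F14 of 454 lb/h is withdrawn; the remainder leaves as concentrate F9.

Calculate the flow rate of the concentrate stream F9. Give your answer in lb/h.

1786 lb/h

Concentrate = 2240 − 454 = 1786 lb/h.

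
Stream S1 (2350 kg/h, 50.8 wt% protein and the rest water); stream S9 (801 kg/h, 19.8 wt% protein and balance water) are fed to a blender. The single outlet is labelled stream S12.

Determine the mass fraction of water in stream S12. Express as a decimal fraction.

Total flow out = 2350 + 801 = 3151 kg/h.
water in = 2350×0.492 + 801×0.802 = 1798.6 kg/h.
water mass fraction in S12 = 1798.6/3151 = 0.5708.

0.5708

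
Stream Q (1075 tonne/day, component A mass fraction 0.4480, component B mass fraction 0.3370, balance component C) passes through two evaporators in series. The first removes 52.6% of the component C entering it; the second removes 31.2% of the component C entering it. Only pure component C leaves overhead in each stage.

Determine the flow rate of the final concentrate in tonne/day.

919.2 tonne/day

component C in feed = 1075×0.215 = 231.12 tonne/day.
After stage 1: component C left = (1−0.526)×231.12 = 109.55; stream total = 953.43 tonne/day.
After stage 2: component C left = (1−0.312)×109.55 = 75.373; final concentrate = 919.25 tonne/day.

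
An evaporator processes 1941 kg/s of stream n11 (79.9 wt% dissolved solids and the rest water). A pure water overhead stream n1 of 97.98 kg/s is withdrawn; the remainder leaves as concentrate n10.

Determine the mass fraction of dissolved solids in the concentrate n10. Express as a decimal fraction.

0.8415

dissolved solids is not removed: 1941×0.799 = 1550.9 kg/s of dissolved solids enters n10.
Concentrate = 1941 − 97.98 = 1843 kg/s.
Mass fraction = 1550.9/1843 = 0.8415.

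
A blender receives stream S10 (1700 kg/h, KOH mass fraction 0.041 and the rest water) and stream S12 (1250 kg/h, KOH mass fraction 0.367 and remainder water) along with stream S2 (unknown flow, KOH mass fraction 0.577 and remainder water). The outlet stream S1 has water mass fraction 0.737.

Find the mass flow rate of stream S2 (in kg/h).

Let S2 be the unknown flow. Total out = 2950 + S2.
water balance: 2421.6 + 0.423·S2 = 0.737·(2950 + S2)
(0.423 − 0.737)·S2 = 0.737×2950 − 2421.6 = -247.4
S2 = -247.4 / -0.314 = 787.9 kg/h

787.9 kg/h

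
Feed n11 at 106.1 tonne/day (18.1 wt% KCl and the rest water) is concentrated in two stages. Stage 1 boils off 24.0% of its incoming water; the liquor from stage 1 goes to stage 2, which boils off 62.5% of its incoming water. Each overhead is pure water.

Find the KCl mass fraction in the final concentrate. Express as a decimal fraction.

water in feed = 106.1×0.819 = 86.896 tonne/day.
After stage 1: water left = (1−0.240)×86.896 = 66.041; stream total = 85.245 tonne/day.
After stage 2: water left = (1−0.625)×66.041 = 24.765; final concentrate = 43.969 tonne/day.
KCl fraction = 19.204/43.969 = 0.437.

0.437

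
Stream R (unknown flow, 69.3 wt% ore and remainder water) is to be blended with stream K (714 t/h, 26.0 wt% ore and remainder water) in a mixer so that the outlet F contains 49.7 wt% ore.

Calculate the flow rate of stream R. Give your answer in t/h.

Let R be the unknown flow. Total out = 714 + R.
ore balance: 185.64 + 0.693·R = 0.497·(714 + R)
(0.693 − 0.497)·R = 0.497×714 − 185.64 = 169.22
R = 169.22 / 0.196 = 863.36 t/h

863.4 t/h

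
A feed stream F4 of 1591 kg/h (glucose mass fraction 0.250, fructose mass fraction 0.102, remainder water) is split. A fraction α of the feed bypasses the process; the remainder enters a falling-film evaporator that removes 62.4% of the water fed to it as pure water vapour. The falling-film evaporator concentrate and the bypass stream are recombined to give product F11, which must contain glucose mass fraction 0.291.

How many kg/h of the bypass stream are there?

All 1591×0.250 = 397.75 kg/h of glucose reaches F11, so F11 = 397.75/0.291 = 1366.8 kg/h and vapour = 224.16 kg/h.
The evaporator receives (1−α)·1591 of feed at 0.648 water and removes 0.624 of that water:
0.624×0.648×(1−α)×1591 = 224.16
(1−α) = 224.16/643.32 = 0.3484;  α = 0.6516.
Bypass flow = 0.6516×1591 = 1036.6 kg/h.

1037 kg/h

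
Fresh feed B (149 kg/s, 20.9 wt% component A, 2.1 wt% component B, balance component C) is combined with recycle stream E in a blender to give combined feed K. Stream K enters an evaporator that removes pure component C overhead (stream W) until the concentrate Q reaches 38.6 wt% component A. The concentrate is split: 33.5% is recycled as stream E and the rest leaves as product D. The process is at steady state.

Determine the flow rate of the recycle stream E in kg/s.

40.64 kg/s

Overall component A balance (none leaves overhead): component A in fresh feed = component A in product, i.e. 149×0.209 = (1−0.335)·Q·0.386.
Q = 31.141/(0.386×0.665) = 121.32 kg/s.
Recycle E = 0.335×121.32 = 40.641 kg/s.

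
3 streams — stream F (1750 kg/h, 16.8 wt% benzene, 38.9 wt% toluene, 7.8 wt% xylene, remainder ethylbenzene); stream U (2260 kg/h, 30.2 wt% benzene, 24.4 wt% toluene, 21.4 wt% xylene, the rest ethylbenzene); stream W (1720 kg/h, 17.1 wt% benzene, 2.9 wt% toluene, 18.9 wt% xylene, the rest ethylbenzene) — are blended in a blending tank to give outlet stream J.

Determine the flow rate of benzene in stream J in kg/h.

1271 kg/h

benzene out = benzene in = 1750×0.168 + 2260×0.302 + 1720×0.171 = 1270.6 kg/h.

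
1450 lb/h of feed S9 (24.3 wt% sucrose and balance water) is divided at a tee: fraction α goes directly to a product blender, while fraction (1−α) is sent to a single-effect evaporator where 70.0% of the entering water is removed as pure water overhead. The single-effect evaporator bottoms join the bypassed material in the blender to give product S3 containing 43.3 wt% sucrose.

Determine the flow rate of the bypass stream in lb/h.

249.3 lb/h

All 1450×0.243 = 352.35 lb/h of sucrose reaches S3, so S3 = 352.35/0.433 = 813.74 lb/h and vapour = 636.26 lb/h.
The evaporator receives (1−α)·1450 of feed at 0.757 water and removes 0.700 of that water:
0.700×0.757×(1−α)×1450 = 636.26
(1−α) = 636.26/768.36 = 0.8281;  α = 0.1719.
Bypass flow = 0.1719×1450 = 249.29 lb/h.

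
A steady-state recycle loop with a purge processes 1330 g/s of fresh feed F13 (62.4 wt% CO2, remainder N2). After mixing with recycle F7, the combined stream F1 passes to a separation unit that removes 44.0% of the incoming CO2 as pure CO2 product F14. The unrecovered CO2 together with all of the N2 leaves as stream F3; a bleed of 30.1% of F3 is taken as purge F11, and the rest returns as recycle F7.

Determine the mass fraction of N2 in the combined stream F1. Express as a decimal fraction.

N2 enters only via F13 and leaves only via the purge: 1330×0.376 = 0.301×(N2 in F3), and the separation unit passes all N2, so N2 in F1 = N2 in F3 = 1661.4 g/s.
CO2 in F1: m_A = 1330×0.624 + (1−0.301)·(1−0.440)·m_A, so m_A = 829.92/0.6086 = 1363.7 g/s.
F1 = 1363.7 + 1661.4 = 3025.1 g/s.
N2 fraction in F1 = 1661.4/3025.1 = 0.549.

0.549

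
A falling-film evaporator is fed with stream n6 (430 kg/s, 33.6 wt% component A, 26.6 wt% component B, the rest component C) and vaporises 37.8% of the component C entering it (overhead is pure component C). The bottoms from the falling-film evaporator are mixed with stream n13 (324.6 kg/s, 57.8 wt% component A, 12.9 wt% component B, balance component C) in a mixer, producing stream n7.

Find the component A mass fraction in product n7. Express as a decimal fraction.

0.481

Vapour removed = 0.378×0.398×430 = 64.691 kg/s; concentrate = 365.31 kg/s.
component A reaching the mixer = 144.48 (from concentrate) + 324.6×0.578 = 332.1 kg/s.
Product flow = 365.31 + 324.6 = 689.91 kg/s; component A fraction = 0.481.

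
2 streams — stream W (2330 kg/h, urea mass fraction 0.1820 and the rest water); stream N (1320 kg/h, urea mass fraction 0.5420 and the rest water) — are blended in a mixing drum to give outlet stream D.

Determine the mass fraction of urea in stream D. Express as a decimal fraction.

0.3122

Total flow out = 2330 + 1320 = 3650 kg/h.
urea in = 2330×0.182 + 1320×0.542 = 1139.5 kg/h.
urea mass fraction in D = 1139.5/3650 = 0.3122.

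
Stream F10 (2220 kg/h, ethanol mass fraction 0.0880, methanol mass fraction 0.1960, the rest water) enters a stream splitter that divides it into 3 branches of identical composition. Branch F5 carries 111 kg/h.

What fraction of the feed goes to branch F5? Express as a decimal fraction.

Fraction to F5 = 111/2220 = 0.0500.

0.050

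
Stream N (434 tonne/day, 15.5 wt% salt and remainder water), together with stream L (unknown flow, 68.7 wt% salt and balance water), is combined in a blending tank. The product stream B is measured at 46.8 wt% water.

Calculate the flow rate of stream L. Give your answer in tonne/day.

Let L be the unknown flow. Total out = 434 + L.
water balance: 366.73 + 0.313·L = 0.468·(434 + L)
(0.313 − 0.468)·L = 0.468×434 − 366.73 = -163.62
L = -163.62 / -0.155 = 1055.6 tonne/day

1056 tonne/day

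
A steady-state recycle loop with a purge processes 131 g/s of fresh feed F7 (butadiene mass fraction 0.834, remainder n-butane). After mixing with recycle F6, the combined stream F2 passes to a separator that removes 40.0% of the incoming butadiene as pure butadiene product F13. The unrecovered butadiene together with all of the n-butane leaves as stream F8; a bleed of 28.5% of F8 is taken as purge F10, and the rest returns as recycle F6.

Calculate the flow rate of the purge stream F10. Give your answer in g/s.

n-butane enters only via F7 and leaves only via the purge: 131×0.166 = 0.285×(n-butane in F8), and the separator passes all n-butane, so n-butane in F2 = n-butane in F8 = 76.302 g/s.
butadiene in F2: m_A = 131×0.834 + (1−0.285)·(1−0.400)·m_A, so m_A = 109.25/0.5710 = 191.34 g/s.
F8 = (1−0.400)×191.34 + 76.302 = 191.1 g/s.
Purge F10 = 0.285×191.1 = 54.465 g/s.

54.46 g/s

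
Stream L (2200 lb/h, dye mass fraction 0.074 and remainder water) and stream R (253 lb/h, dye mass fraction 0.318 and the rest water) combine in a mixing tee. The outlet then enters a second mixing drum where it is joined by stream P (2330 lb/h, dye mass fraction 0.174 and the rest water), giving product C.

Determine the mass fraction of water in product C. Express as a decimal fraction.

0.864

Overall, product flow = 4783 lb/h.
water in = 2200×0.926 + 253×0.682 + 2330×0.826 = 4134.3 lb/h.
water fraction in C = 0.864.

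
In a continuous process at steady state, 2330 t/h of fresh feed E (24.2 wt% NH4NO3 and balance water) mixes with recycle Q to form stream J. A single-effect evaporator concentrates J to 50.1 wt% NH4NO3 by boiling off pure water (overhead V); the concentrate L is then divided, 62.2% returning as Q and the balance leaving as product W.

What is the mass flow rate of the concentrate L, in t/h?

2977 t/h

Overall NH4NO3 balance (none leaves overhead): NH4NO3 in fresh feed = NH4NO3 in product, i.e. 2330×0.242 = (1−0.622)·L·0.501.
L = 563.86/(0.501×0.378) = 2977.4 t/h.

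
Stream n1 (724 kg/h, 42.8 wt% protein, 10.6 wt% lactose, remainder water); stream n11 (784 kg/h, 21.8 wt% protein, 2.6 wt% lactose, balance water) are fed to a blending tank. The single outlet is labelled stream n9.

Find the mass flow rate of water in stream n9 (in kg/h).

930.1 kg/h

water out = water in = 724×0.466 + 784×0.756 = 930.09 kg/h.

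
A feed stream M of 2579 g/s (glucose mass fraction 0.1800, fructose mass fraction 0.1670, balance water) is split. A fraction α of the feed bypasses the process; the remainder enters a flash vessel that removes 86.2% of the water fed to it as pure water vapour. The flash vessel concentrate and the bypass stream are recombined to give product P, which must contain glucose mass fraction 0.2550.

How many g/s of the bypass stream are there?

1231 g/s

All 2579×0.180 = 464.22 g/s of glucose reaches P, so P = 464.22/0.255 = 1820.5 g/s and vapour = 758.53 g/s.
The evaporator receives (1−α)·2579 of feed at 0.653 water and removes 0.862 of that water:
0.862×0.653×(1−α)×2579 = 758.53
(1−α) = 758.53/1451.7 = 0.5225;  α = 0.4775.
Bypass flow = 0.4775×2579 = 1231.4 g/s.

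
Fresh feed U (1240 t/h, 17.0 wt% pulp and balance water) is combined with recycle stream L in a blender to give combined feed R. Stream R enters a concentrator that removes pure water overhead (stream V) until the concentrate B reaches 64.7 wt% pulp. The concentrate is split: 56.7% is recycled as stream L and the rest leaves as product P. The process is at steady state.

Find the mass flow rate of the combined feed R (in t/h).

1667 t/h

Overall pulp balance (none leaves overhead): pulp in fresh feed = pulp in product, i.e. 1240×0.170 = (1−0.567)·B·0.647.
B = 210.8/(0.647×0.433) = 752.45 t/h.
Recycle L = 0.567×752.45 = 426.64 t/h.
Combined feed R = 1240 + 426.64 = 1666.6 t/h.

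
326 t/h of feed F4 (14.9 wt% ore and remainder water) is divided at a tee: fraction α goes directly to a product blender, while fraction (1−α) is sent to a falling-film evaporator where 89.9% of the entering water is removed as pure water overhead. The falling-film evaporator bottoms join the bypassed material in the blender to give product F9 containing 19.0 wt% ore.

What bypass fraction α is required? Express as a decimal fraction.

All 326×0.149 = 48.574 t/h of ore reaches F9, so F9 = 48.574/0.190 = 255.65 t/h and vapour = 70.347 t/h.
The evaporator receives (1−α)·326 of feed at 0.851 water and removes 0.899 of that water:
0.899×0.851×(1−α)×326 = 70.347
(1−α) = 70.347/249.41 = 0.2821;  α = 0.7179.

0.718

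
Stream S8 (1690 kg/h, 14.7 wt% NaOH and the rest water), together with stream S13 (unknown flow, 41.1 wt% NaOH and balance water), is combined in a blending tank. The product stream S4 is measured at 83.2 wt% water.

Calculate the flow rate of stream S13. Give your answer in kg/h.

Let S13 be the unknown flow. Total out = 1690 + S13.
water balance: 1441.6 + 0.589·S13 = 0.832·(1690 + S13)
(0.589 − 0.832)·S13 = 0.832×1690 − 1441.6 = -35.49
S13 = -35.49 / -0.243 = 146.05 kg/h

146 kg/h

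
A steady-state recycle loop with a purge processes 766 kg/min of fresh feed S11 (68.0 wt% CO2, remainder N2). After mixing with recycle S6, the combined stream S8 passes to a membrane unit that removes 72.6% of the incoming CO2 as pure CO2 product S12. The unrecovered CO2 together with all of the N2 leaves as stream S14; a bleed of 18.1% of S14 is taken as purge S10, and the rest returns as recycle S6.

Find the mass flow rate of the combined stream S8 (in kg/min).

N2 enters only via S11 and leaves only via the purge: 766×0.320 = 0.181×(N2 in S14), and the membrane unit passes all N2, so N2 in S8 = N2 in S14 = 1354.3 kg/min.
CO2 in S8: m_A = 766×0.680 + (1−0.181)·(1−0.726)·m_A, so m_A = 520.88/0.7756 = 671.59 kg/min.
S8 = 671.59 + 1354.3 = 2025.8 kg/min.

2026 kg/min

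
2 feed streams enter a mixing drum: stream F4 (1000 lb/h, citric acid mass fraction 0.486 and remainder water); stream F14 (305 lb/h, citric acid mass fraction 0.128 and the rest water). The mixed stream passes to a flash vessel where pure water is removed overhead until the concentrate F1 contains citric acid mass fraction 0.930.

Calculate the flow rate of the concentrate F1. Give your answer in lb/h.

citric acid entering = 1000×0.486 + 305×0.128 = 525.04 lb/h.
All citric acid reports to F1, so F1 = 525.04/0.930 = 564.56 lb/h.

564.6 lb/h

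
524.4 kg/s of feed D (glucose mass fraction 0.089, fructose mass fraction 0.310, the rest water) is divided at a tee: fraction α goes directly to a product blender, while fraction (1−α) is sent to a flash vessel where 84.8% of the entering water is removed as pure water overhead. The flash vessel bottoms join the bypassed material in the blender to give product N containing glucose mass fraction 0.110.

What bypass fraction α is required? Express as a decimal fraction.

0.625

All 524.4×0.089 = 46.672 kg/s of glucose reaches N, so N = 46.672/0.110 = 424.29 kg/s and vapour = 100.11 kg/s.
The evaporator receives (1−α)·524.4 of feed at 0.601 water and removes 0.848 of that water:
0.848×0.601×(1−α)×524.4 = 100.11
(1−α) = 100.11/267.26 = 0.3746;  α = 0.6254.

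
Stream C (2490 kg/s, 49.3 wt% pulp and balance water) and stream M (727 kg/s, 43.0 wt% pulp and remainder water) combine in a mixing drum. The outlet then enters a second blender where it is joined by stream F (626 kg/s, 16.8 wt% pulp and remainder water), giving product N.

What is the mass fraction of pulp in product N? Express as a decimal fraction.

Overall, product flow = 3843 kg/s.
pulp in = 2490×0.493 + 727×0.430 + 626×0.168 = 1645.3 kg/s.
pulp fraction in N = 0.4281.

0.4281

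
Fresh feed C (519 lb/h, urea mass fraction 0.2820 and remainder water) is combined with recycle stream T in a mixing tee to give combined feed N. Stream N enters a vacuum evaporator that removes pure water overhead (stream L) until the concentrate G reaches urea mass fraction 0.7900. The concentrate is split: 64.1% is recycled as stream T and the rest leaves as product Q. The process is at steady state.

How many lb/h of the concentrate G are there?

Overall urea balance (none leaves overhead): urea in fresh feed = urea in product, i.e. 519×0.282 = (1−0.641)·G·0.790.
G = 146.36/(0.790×0.359) = 516.05 lb/h.

516.1 lb/h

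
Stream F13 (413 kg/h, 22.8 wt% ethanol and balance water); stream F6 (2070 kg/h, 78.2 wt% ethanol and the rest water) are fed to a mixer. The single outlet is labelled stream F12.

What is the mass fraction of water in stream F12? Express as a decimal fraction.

Total flow out = 413 + 2070 = 2483 kg/h.
water in = 413×0.772 + 2070×0.218 = 770.1 kg/h.
water mass fraction in F12 = 770.1/2483 = 0.310.

0.310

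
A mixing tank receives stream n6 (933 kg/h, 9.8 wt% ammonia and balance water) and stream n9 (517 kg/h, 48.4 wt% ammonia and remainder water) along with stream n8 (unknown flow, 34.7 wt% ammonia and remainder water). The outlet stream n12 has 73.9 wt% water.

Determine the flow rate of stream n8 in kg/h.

427.8 kg/h

Let n8 be the unknown flow. Total out = 1450 + n8.
water balance: 1108.3 + 0.653·n8 = 0.739·(1450 + n8)
(0.653 − 0.739)·n8 = 0.739×1450 − 1108.3 = -36.788
n8 = -36.788 / -0.086 = 427.77 kg/h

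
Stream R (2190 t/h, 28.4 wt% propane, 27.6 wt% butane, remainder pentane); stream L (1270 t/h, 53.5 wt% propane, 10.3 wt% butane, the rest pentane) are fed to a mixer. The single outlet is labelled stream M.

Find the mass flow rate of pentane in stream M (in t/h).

pentane out = pentane in = 2190×0.440 + 1270×0.362 = 1423.3 t/h.

1423 t/h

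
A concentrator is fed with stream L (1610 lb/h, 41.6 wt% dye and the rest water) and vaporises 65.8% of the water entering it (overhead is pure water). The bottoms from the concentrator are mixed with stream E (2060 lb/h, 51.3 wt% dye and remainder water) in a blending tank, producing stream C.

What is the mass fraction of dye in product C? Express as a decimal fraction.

Vapour removed = 0.658×0.584×1610 = 618.68 lb/h; concentrate = 991.32 lb/h.
dye reaching the mixer = 669.76 (from concentrate) + 2060×0.513 = 1726.5 lb/h.
Product flow = 991.32 + 2060 = 3051.3 lb/h; dye fraction = 0.566.

0.566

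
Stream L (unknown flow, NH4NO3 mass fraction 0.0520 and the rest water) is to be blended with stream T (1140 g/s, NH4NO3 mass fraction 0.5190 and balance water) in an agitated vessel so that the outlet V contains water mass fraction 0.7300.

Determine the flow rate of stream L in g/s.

1302 g/s

Let L be the unknown flow. Total out = 1140 + L.
water balance: 548.34 + 0.948·L = 0.730·(1140 + L)
(0.948 − 0.730)·L = 0.730×1140 − 548.34 = 283.86
L = 283.86 / 0.218 = 1302.1 g/s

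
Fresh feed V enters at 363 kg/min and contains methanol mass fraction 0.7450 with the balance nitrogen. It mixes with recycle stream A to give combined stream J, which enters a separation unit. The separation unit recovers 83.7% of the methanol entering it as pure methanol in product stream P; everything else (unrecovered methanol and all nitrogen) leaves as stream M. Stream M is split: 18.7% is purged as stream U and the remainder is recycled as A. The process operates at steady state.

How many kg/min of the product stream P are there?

260.9 kg/min

methanol in J: m_A = 363×0.745 + (1−0.187)·(1−0.837)·m_A, so m_A = 270.44/0.8675 = 311.75 kg/min.
Product P = 0.837×311.75 = 260.93 kg/min.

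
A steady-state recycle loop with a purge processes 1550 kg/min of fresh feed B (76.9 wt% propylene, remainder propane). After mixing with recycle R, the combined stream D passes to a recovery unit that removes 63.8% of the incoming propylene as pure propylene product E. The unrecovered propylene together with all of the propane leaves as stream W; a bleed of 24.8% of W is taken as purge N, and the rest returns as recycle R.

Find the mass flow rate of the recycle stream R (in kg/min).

propane enters only via B and leaves only via the purge: 1550×0.231 = 0.248×(propane in W), and the recovery unit passes all propane, so propane in D = propane in W = 1443.8 kg/min.
propylene in D: m_A = 1550×0.769 + (1−0.248)·(1−0.638)·m_A, so m_A = 1192/0.7278 = 1637.8 kg/min.
W = (1−0.638)×1637.8 + 1443.8 = 2036.6 kg/min.
Recycle R = (1−0.248)×2036.6 = 1531.5 kg/min.

1532 kg/min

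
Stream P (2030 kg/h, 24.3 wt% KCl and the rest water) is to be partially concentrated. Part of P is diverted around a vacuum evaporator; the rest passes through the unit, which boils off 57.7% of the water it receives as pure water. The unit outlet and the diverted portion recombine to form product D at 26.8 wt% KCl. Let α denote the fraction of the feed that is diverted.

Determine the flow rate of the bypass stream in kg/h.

1596 kg/h

All 2030×0.243 = 493.29 kg/h of KCl reaches D, so D = 493.29/0.268 = 1840.6 kg/h and vapour = 189.37 kg/h.
The evaporator receives (1−α)·2030 of feed at 0.757 water and removes 0.577 of that water:
0.577×0.757×(1−α)×2030 = 189.37
(1−α) = 189.37/886.68 = 0.2136;  α = 0.7864.
Bypass flow = 0.7864×2030 = 1596.5 kg/h.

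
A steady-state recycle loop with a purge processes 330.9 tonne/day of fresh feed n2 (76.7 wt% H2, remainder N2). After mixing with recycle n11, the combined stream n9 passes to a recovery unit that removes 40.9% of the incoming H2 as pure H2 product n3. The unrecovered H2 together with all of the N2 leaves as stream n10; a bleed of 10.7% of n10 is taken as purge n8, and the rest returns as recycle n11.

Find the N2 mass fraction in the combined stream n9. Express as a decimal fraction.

0.573

N2 enters only via n2 and leaves only via the purge: 330.9×0.233 = 0.107×(N2 in n10), and the recovery unit passes all N2, so N2 in n9 = N2 in n10 = 720.56 tonne/day.
H2 in n9: m_A = 330.9×0.767 + (1−0.107)·(1−0.409)·m_A, so m_A = 253.8/0.4722 = 537.44 tonne/day.
n9 = 537.44 + 720.56 = 1258 tonne/day.
N2 fraction in n9 = 720.56/1258 = 0.573.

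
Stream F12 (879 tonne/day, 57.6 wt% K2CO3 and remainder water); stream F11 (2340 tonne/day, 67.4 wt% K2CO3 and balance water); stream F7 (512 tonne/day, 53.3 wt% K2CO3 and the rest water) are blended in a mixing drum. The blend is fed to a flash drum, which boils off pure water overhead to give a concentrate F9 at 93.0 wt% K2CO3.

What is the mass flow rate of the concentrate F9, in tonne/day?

K2CO3 entering = 879×0.576 + 2340×0.674 + 512×0.533 = 2356.4 tonne/day.
All K2CO3 reports to F9, so F9 = 2356.4/0.930 = 2533.7 tonne/day.

2534 tonne/day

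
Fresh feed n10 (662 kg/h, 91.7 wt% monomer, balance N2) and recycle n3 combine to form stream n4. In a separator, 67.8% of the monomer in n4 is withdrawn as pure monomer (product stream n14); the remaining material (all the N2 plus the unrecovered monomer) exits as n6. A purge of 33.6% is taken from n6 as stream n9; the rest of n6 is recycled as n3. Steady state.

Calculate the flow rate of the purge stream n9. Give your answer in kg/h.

N2 enters only via n10 and leaves only via the purge: 662×0.083 = 0.336×(N2 in n6), and the separator passes all N2, so N2 in n4 = N2 in n6 = 163.53 kg/h.
monomer in n4: m_A = 662×0.917 + (1−0.336)·(1−0.678)·m_A, so m_A = 607.05/0.7862 = 772.14 kg/h.
n6 = (1−0.678)×772.14 + 163.53 = 412.16 kg/h.
Purge n9 = 0.336×412.16 = 138.49 kg/h.

138.5 kg/h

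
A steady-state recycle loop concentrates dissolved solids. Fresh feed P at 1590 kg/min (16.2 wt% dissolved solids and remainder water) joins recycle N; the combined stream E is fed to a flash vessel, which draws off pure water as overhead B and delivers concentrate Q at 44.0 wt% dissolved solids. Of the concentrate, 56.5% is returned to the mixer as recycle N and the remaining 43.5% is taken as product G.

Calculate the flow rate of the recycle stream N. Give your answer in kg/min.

760.4 kg/min

Overall dissolved solids balance (none leaves overhead): dissolved solids in fresh feed = dissolved solids in product, i.e. 1590×0.162 = (1−0.565)·Q·0.440.
Q = 257.58/(0.440×0.435) = 1345.8 kg/min.
Recycle N = 0.565×1345.8 = 760.36 kg/min.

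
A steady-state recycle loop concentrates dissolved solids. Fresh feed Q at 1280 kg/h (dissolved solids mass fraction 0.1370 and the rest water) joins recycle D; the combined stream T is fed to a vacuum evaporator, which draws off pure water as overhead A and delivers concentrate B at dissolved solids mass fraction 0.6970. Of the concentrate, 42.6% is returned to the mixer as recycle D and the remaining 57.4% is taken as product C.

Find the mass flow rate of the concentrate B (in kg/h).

Overall dissolved solids balance (none leaves overhead): dissolved solids in fresh feed = dissolved solids in product, i.e. 1280×0.137 = (1−0.426)·B·0.697.
B = 175.36/(0.697×0.574) = 438.31 kg/h.

438.3 kg/h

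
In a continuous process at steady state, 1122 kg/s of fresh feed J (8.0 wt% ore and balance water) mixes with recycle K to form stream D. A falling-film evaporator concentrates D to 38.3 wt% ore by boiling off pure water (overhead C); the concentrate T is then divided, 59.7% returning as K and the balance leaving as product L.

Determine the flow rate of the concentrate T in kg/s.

581.5 kg/s

Overall ore balance (none leaves overhead): ore in fresh feed = ore in product, i.e. 1122×0.080 = (1−0.597)·T·0.383.
T = 89.76/(0.383×0.403) = 581.54 kg/s.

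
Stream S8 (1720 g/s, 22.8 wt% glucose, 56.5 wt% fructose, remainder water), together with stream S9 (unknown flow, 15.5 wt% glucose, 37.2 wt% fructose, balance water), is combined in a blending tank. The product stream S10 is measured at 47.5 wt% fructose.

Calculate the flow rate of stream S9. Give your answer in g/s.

1503 g/s

Let S9 be the unknown flow. Total out = 1720 + S9.
fructose balance: 971.8 + 0.372·S9 = 0.475·(1720 + S9)
(0.372 − 0.475)·S9 = 0.475×1720 − 971.8 = -154.8
S9 = -154.8 / -0.103 = 1502.9 g/s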